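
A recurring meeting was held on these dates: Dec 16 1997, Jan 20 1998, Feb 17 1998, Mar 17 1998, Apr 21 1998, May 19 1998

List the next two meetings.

Jun 16 1998, Jul 21 1998

Gaps: 35, 28, 28, 35, 28 days — a mix of 28 and 35. Every date is a Tuesday.
Each is the 3rd Tuesday of its month.
June 1998 — 3rd Tuesday is Jun 16 1998.
July 1998 — 3rd Tuesday is Jul 21 1998.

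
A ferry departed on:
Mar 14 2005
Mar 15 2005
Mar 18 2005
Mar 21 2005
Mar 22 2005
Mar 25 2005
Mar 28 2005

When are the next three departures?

The gap pattern 1, 3, 3, 1, 3, 3 repeats every 3 events.
These are the Mondays, Tuesdays and Fridays of each week.
Next Tuesday: Mar 29 2005.
Next Friday: Apr 1 2005.
The following Monday is Apr 4 2005.

Mar 29 2005, Apr 1 2005, Apr 4 2005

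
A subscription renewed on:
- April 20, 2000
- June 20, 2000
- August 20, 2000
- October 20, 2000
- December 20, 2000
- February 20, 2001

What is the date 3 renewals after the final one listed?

August 20, 2001

The day-of-month is always 20 (61, 61, 61, 61, 62 days between events).
So this recurs on the 20th of every 2 months.
April 2001: April 20, 2001.
Next: June 2001 → June 20, 2001.
August 2001: August 20, 2001.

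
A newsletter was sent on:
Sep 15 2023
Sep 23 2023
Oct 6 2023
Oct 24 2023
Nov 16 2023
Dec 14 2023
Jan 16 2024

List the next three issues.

The spacing grows by 5 each time: 8, 13, 18, 23, 28, 33 days.
Next gap: 38 days. Jan 16 2024 + 38 days = Feb 23 2024.
Next gap: 43 days. Feb 23 2024 + 43 days = Apr 6 2024.
Next gap: 48 days. Apr 6 2024 + 48 days = May 24 2024.

Feb 23 2024, Apr 6 2024, May 24 2024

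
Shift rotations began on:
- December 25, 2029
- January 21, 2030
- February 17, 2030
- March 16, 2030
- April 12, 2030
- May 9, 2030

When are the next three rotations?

June 5, 2030; July 2, 2030; July 29, 2030

Every event comes 27 days after the last (27, 27, 27, 27, 27).
May 9, 2030 + 27 days = June 5, 2030.
June 5, 2030 + 27 days = July 2, 2030.
July 2, 2030 + 27 days = July 29, 2030.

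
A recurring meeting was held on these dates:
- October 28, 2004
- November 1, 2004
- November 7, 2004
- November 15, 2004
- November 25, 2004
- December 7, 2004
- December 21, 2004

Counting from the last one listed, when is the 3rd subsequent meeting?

The spacing grows by 2 each time: 4, 6, 8, 10, 12, 14 days.
Next gap: 16 days. December 21, 2004 + 16 days = January 6, 2005.
Next gap: 18 days. January 6, 2005 + 18 days = January 24, 2005.
Next gap: 20 days. January 24, 2005 + 20 days = February 13, 2005.

February 13, 2005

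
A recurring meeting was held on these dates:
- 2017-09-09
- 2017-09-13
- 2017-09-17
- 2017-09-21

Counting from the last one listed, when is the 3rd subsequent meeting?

Gaps between consecutive events: 4, 4, 4 days — a constant 4-day interval.
2017-09-21 + 4 days = 2017-09-25.
2017-09-25 + 4 days = 2017-09-29.
2017-09-29 + 4 days = 2017-10-03.

2017-10-03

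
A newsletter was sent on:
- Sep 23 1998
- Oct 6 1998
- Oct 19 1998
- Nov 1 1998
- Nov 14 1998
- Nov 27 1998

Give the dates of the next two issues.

Dec 10 1998, Dec 23 1998

The spacing is 13, 13, 13, 13, 13 days — always 13 days.
Nov 27 1998 + 13 days = Dec 10 1998.
Dec 10 1998 + 13 days = Dec 23 1998.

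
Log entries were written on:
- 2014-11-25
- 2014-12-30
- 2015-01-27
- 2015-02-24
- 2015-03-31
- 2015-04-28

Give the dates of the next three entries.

Every date is a Tuesday; gaps 35, 28, 28, 35, 28 days.
Each is the last Tuesday of its month (at least one falls on the 29th or later, ruling out '4th Tuesday').
Last Tuesday of May 2015: 2015-05-26.
June 2015 ends with Tuesday 2015-06-30.
July 2015 ends with Tuesday 2015-07-28.

2015-05-26, 2015-06-30, 2015-07-28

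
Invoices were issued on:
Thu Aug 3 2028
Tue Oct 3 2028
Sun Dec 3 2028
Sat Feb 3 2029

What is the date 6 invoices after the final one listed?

The day-of-month is always 3 (61, 61, 62 days between events).
So this recurs on the 3rd of every 2 months.
April 2029: Tue Apr 3 2029.
June 2029: Sun Jun 3 2029.
Next: August 2029 → Fri Aug 3 2029.
October 2029: Wed Oct 3 2029.
Next: December 2029 → Mon Dec 3 2029.
Next: February 2030 → Sun Feb 3 2030.

Sun Feb 3 2030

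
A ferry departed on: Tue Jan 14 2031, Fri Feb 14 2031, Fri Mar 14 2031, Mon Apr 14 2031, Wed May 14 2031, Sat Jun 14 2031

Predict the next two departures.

Mon Jul 14 2031, Thu Aug 14 2031

The day-of-month is always 14 (31, 28, 31, 30, 31 days between events).
So this recurs on the 14th of each month.
July 2031: Mon Jul 14 2031.
August 2031: Thu Aug 14 2031.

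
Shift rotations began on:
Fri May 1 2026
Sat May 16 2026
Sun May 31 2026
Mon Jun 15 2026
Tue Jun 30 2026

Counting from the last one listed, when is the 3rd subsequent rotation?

Every event comes 15 days after the last (15, 15, 15, 15).
Tue Jun 30 2026 + 15 days = Wed Jul 15 2026.
Wed Jul 15 2026 + 15 days = Thu Jul 30 2026.
Thu Jul 30 2026 + 15 days = Fri Aug 14 2026.

Fri Aug 14 2026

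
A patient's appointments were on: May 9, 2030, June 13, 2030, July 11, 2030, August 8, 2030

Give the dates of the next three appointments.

September 12, 2030; October 10, 2030; November 14, 2030

All dates are Thursdays, 35, 28, 28 days apart.
Specifically, the 2nd Thursday of each month.
2nd Thursday of September 2030: September 12, 2030.
October 2030 — 2nd Thursday is October 10, 2030.
November 2030 — 2nd Thursday is November 14, 2030.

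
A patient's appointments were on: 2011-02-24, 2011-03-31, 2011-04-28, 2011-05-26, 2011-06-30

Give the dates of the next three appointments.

All Thursdays; the gaps (35, 28, 28, 35) vary with month length.
This is the last Thursday of each month.
July 2011 ends with Thursday 2011-07-28.
Last Thursday of August 2011: 2011-08-25.
Last Thursday of September 2011: 2011-09-29.

2011-07-28, 2011-08-25, 2011-09-29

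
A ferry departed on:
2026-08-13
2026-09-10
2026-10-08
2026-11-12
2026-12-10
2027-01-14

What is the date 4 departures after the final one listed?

2027-05-13

These are Thursdays at 28- or 35-day spacing (28, 28, 35, 28, 35).
The pattern: 2nd Thursday of the month.
2nd Thursday of February 2027: 2027-02-11.
2nd Thursday of March 2027: 2027-03-11.
2nd Thursday of April 2027: 2027-04-08.
May 2027 — 2nd Thursday is 2027-05-13.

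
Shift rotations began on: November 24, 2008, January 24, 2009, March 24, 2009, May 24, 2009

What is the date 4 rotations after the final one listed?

January 24, 2010

The day-of-month is always 24 (61, 59, 61 days between events).
So this recurs on the 24th of every 2 months.
July 2009: July 24, 2009.
Next: September 2009 → September 24, 2009.
November 2009: November 24, 2009.
Next: January 2010 → January 24, 2010.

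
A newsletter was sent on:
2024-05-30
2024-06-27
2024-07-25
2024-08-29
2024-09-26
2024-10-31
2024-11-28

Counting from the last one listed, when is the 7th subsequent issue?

These are Thursdays with 28, 28, 35, 28, 35, 28-day gaps.
Each is the final Thursday of its month — 2024-05-30 is past the 28th, so '4th Thursday' doesn't fit.
December 2024 ends with Thursday 2024-12-26.
Last Thursday of January 2025: 2025-01-30.
Last Thursday of February 2025: 2025-02-27.
Last Thursday of March 2025: 2025-03-27.
Last Thursday of April 2025: 2025-04-24.
May 2025 ends with Thursday 2025-05-29.
Last Thursday of June 2025: 2025-06-26.

2025-06-26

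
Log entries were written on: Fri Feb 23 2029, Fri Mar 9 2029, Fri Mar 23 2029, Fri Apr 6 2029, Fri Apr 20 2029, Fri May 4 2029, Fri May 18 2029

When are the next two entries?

Every event comes 14 days after the last (14, 14, 14, 14, 14, 14).
Fri May 18 2029 + 14 days = Fri Jun 1 2029.
Fri Jun 1 2029 + 14 days = Fri Jun 15 2029.

Fri Jun 1 2029, Fri Jun 15 2029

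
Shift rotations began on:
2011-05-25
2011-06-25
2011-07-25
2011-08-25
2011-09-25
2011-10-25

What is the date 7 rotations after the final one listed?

2012-05-25

Each date is the 25th; the gaps (31, 30, 31, 31, 30) track the month lengths.
The rule is the 25th of each month.
Next: November 2011 → 2011-11-25.
December 2011: 2011-12-25.
Next: January 2012 → 2012-01-25.
Next: February 2012 → 2012-02-25.
Next: March 2012 → 2012-03-25.
Next: April 2012 → 2012-04-25.
Next: May 2012 → 2012-05-25.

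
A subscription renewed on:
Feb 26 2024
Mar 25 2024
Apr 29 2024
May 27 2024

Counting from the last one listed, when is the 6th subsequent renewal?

Nov 25 2024

Every date is a Monday; gaps 28, 35, 28 days.
Each is the last Monday of its month (at least one falls on the 29th or later, ruling out '4th Monday').
Last Monday of June 2024: Jun 24 2024.
Last Monday of July 2024: Jul 29 2024.
Last Monday of August 2024: Aug 26 2024.
September 2024 ends with Monday Sep 30 2024.
Last Monday of October 2024: Oct 28 2024.
November 2024 ends with Monday Nov 25 2024.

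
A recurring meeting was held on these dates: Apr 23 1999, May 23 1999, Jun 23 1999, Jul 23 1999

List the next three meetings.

Aug 23 1999, Sep 23 1999, Oct 23 1999

Each date is the 23rd; the gaps (30, 31, 30) track the month lengths.
The rule is the 23rd of each month.
Next: August 1999 → Aug 23 1999.
September 1999: Sep 23 1999.
Next: October 1999 → Oct 23 1999.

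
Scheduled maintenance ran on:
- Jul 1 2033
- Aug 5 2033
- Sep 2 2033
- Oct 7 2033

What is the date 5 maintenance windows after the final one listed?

Gaps: 35, 28, 35 days — a mix of 28 and 35. Every date is a Friday.
Each is the 1st Friday of its month.
November 2033 — 1st Friday is Nov 4 2033.
1st Friday of December 2033: Dec 2 2033.
January 2034 — 1st Friday is Jan 6 2034.
1st Friday of February 2034: Feb 3 2034.
March 2034 — 1st Friday is Mar 3 2034.

Mar 3 2034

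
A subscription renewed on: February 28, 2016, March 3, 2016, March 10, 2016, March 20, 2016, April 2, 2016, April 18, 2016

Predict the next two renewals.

May 7, 2016; May 29, 2016

Gaps: 4, 7, 10, 13, 16 days — each gap is 3 larger than the previous one.
Next gap: 19 days. April 18, 2016 + 19 days = May 7, 2016.
Next gap: 22 days. May 7, 2016 + 22 days = May 29, 2016.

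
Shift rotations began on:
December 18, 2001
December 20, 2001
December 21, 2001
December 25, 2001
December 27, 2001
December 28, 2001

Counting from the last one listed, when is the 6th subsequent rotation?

Gaps: 2, 1, 4, 2, 1 days — not constant, but cyclic with period 3.
The events fall on every Tuesday, Thursday and Friday.
Next Tuesday: January 1, 2002.
Next Thursday: January 3, 2002.
Next Friday: January 4, 2002.
The following Tuesday is January 8, 2002.
The following Thursday is January 10, 2002.
The following Friday is January 11, 2002.

January 11, 2002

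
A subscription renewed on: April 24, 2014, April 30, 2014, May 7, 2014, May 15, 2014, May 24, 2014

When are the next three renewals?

Gaps: 6, 7, 8, 9 days — each gap is 1 larger than the previous one.
Next gap: 10 days. May 24, 2014 + 10 days = June 3, 2014.
Next gap: 11 days. June 3, 2014 + 11 days = June 14, 2014.
Next gap: 12 days. June 14, 2014 + 12 days = June 26, 2014.

June 3, 2014; June 14, 2014; June 26, 2014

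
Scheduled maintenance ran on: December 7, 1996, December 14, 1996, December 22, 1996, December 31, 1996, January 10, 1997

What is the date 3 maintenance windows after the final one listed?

Gaps: 7, 8, 9, 10 days — each gap is 1 larger than the previous one.
Next gap: 11 days. January 10, 1997 + 11 days = January 21, 1997.
Next gap: 12 days. January 21, 1997 + 12 days = February 2, 1997.
Next gap: 13 days. February 2, 1997 + 13 days = February 15, 1997.

February 15, 1997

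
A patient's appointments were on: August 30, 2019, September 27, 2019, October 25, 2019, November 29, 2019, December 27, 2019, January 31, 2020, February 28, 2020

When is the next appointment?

All Fridays; the gaps (28, 28, 35, 28, 35, 28) vary with month length.
This is the last Friday of each month.
Last Friday of March 2020: March 27, 2020.

March 27, 2020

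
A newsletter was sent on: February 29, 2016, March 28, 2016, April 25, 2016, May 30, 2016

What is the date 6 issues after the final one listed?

All Mondays; the gaps (28, 28, 35) vary with month length.
This is the last Monday of each month.
June 2016 ends with Monday June 27, 2016.
Last Monday of July 2016: July 25, 2016.
August 2016 ends with Monday August 29, 2016.
Last Monday of September 2016: September 26, 2016.
October 2016 ends with Monday October 31, 2016.
November 2016 ends with Monday November 28, 2016.

November 28, 2016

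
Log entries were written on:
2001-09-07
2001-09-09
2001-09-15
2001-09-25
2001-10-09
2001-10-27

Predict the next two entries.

2001-11-18, 2001-12-14

Gaps: 2, 6, 10, 14, 18 days — each gap is 4 larger than the previous one.
Next gap: 22 days. 2001-10-27 + 22 days = 2001-11-18.
Next gap: 26 days. 2001-11-18 + 26 days = 2001-12-14.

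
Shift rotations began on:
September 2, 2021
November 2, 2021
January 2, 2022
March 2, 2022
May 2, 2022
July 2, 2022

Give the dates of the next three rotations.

Gaps: 61, 61, 59, 61, 61 days — not constant. Every event is on the 2nd of the month.
Pattern: the 2nd of every 2 months.
Next: September 2022 → September 2, 2022.
November 2022: November 2, 2022.
January 2023: January 2, 2023.

September 2, 2022; November 2, 2022; January 2, 2023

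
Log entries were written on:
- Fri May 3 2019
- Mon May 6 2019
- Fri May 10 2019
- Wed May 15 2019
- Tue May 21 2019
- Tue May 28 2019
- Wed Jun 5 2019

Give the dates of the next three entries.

Fri Jun 14 2019, Mon Jun 24 2019, Fri Jul 5 2019

Intervals are 3, 4, 5, 6, 7, 8 days — an arithmetic progression with common difference 1.
Next gap: 9 days. Wed Jun 5 2019 + 9 days = Fri Jun 14 2019.
Next gap: 10 days. Fri Jun 14 2019 + 10 days = Mon Jun 24 2019.
Next gap: 11 days. Mon Jun 24 2019 + 11 days = Fri Jul 5 2019.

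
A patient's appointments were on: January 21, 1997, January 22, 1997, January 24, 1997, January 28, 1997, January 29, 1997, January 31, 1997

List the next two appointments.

Every event lands on a Tuesday or Wednesday or Friday (gaps cycle 1, 2, 4, 1, 2).
So the schedule is: every Tuesday, Wednesday and Friday.
The following Tuesday is February 4, 1997.
The following Wednesday is February 5, 1997.

February 4, 1997; February 5, 1997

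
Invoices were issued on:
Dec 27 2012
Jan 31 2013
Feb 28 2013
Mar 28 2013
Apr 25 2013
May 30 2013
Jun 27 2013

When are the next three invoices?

Jul 25 2013, Aug 29 2013, Sep 26 2013

Every date is a Thursday; gaps 35, 28, 28, 28, 35, 28 days.
Each is the last Thursday of its month (at least one falls on the 29th or later, ruling out '4th Thursday').
Last Thursday of July 2013: Jul 25 2013.
Last Thursday of August 2013: Aug 29 2013.
September 2013 ends with Thursday Sep 26 2013.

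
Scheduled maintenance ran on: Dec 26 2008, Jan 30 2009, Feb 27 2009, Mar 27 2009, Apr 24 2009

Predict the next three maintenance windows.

May 29 2009, Jun 26 2009, Jul 31 2009

Every date is a Friday; gaps 35, 28, 28, 28 days.
Each is the last Friday of its month (at least one falls on the 29th or later, ruling out '4th Friday').
Last Friday of May 2009: May 29 2009.
June 2009 ends with Friday Jun 26 2009.
Last Friday of July 2009: Jul 31 2009.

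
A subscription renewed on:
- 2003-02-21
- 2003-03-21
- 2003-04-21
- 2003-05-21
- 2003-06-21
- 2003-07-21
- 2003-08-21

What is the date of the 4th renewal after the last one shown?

Each date is the 21st; the gaps (28, 31, 30, 31, 30, 31) track the month lengths.
The rule is the 21st of each month.
September 2003: 2003-09-21.
Next: October 2003 → 2003-10-21.
November 2003: 2003-11-21.
December 2003: 2003-12-21.

2003-12-21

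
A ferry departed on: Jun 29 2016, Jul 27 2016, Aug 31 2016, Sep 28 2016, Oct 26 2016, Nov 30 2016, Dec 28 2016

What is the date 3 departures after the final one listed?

All Wednesdays; the gaps (28, 35, 28, 28, 35, 28) vary with month length.
This is the last Wednesday of each month.
Last Wednesday of January 2017: Jan 25 2017.
February 2017 ends with Wednesday Feb 22 2017.
March 2017 ends with Wednesday Mar 29 2017.

Mar 29 2017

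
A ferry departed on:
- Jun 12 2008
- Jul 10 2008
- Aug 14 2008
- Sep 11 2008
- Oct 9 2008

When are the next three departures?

All dates are Thursdays, 28, 35, 28, 28 days apart.
Specifically, the 2nd Thursday of each month.
2nd Thursday of November 2008: Nov 13 2008.
December 2008 — 2nd Thursday is Dec 11 2008.
2nd Thursday of January 2009: Jan 8 2009.

Nov 13 2008, Dec 11 2008, Jan 8 2009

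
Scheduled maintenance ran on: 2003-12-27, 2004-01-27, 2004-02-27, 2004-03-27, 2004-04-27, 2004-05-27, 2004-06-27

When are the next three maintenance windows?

Each date is the 27th; the gaps (31, 31, 29, 31, 30, 31) track the month lengths.
The rule is the 27th of each month.
Next: July 2004 → 2004-07-27.
Next: August 2004 → 2004-08-27.
September 2004: 2004-09-27.

2004-07-27, 2004-08-27, 2004-09-27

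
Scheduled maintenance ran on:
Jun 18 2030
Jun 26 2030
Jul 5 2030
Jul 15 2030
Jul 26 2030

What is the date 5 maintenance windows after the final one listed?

Oct 4 2030

Gaps: 8, 9, 10, 11 days — each gap is 1 larger than the previous one.
Next gap: 12 days. Jul 26 2030 + 12 days = Aug 7 2030.
Next gap: 13 days. Aug 7 2030 + 13 days = Aug 20 2030.
Next gap: 14 days. Aug 20 2030 + 14 days = Sep 3 2030.
Next gap: 15 days. Sep 3 2030 + 15 days = Sep 18 2030.
Next gap: 16 days. Sep 18 2030 + 16 days = Oct 4 2030.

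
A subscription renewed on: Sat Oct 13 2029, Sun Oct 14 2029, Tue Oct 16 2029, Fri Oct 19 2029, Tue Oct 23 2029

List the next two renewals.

Intervals are 1, 2, 3, 4 days — an arithmetic progression with common difference 1.
Next gap: 5 days. Tue Oct 23 2029 + 5 days = Sun Oct 28 2029.
Next gap: 6 days. Sun Oct 28 2029 + 6 days = Sat Nov 3 2029.

Sun Oct 28 2029, Sat Nov 3 2029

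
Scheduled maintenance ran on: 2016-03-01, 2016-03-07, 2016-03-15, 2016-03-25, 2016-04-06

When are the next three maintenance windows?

2016-04-20, 2016-05-06, 2016-05-24

Gaps: 6, 8, 10, 12 days — each gap is 2 larger than the previous one.
Next gap: 14 days. 2016-04-06 + 14 days = 2016-04-20.
Next gap: 16 days. 2016-04-20 + 16 days = 2016-05-06.
Next gap: 18 days. 2016-05-06 + 18 days = 2016-05-24.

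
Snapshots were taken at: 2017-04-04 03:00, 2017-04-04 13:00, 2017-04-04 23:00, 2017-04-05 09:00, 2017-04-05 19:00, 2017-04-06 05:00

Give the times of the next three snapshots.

Spacing: 10, 10, 10, 10, 10 h — constant 10 h.
2017-04-06 05:00 + 10 h = 2017-04-06 15:00.
2017-04-06 15:00 + 10 h = 2017-04-07 01:00.
2017-04-07 01:00 + 10 h = 2017-04-07 11:00.

2017-04-06 15:00, 2017-04-07 01:00, 2017-04-07 11:00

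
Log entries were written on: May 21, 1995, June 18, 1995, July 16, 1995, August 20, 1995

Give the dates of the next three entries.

All dates are Sundays, 28, 28, 35 days apart.
Specifically, the 3rd Sunday of each month.
September 1995 — 3rd Sunday is September 17, 1995.
October 1995 — 3rd Sunday is October 15, 1995.
November 1995 — 3rd Sunday is November 19, 1995.

September 17, 1995; October 15, 1995; November 19, 1995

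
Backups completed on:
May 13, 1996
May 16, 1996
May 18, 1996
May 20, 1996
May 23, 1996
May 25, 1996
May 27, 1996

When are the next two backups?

May 30, 1996; June 1, 1996

Gaps: 3, 2, 2, 3, 2, 2 days — not constant, but cyclic with period 3.
The events fall on every Monday, Thursday and Saturday.
Next Thursday: May 30, 1996.
The following Saturday is June 1, 1996.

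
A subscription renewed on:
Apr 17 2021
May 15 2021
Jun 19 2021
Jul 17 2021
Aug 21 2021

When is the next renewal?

Sep 18 2021

These are Saturdays at 28- or 35-day spacing (28, 35, 28, 35).
The pattern: 3rd Saturday of the month.
September 2021 — 3rd Saturday is Sep 18 2021.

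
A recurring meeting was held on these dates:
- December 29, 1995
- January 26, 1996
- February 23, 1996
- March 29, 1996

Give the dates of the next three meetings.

Every date is a Friday; gaps 28, 28, 35 days.
Each is the last Friday of its month (at least one falls on the 29th or later, ruling out '4th Friday').
April 1996 ends with Friday April 26, 1996.
Last Friday of May 1996: May 31, 1996.
June 1996 ends with Friday June 28, 1996.

April 26, 1996; May 31, 1996; June 28, 1996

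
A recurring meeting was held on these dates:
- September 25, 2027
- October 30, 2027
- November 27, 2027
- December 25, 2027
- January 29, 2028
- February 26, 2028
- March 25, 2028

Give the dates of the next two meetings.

April 29, 2028; May 27, 2028

All Saturdays; the gaps (35, 28, 28, 35, 28, 28) vary with month length.
This is the last Saturday of each month.
April 2028 ends with Saturday April 29, 2028.
Last Saturday of May 2028: May 27, 2028.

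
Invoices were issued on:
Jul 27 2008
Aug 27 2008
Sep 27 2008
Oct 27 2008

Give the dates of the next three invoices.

Nov 27 2008, Dec 27 2008, Jan 27 2009

Each date is the 27th; the gaps (31, 31, 30) track the month lengths.
The rule is the 27th of each month.
Next: November 2008 → Nov 27 2008.
December 2008: Dec 27 2008.
Next: January 2009 → Jan 27 2009.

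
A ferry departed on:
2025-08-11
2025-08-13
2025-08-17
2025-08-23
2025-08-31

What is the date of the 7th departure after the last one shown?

2025-12-21

Intervals are 2, 4, 6, 8 days — an arithmetic progression with common difference 2.
Next gap: 10 days. 2025-08-31 + 10 days = 2025-09-10.
Next gap: 12 days. 2025-09-10 + 12 days = 2025-09-22.
Next gap: 14 days. 2025-09-22 + 14 days = 2025-10-06.
Next gap: 16 days. 2025-10-06 + 16 days = 2025-10-22.
Next gap: 18 days. 2025-10-22 + 18 days = 2025-11-09.
Next gap: 20 days. 2025-11-09 + 20 days = 2025-11-29.
Next gap: 22 days. 2025-11-29 + 22 days = 2025-12-21.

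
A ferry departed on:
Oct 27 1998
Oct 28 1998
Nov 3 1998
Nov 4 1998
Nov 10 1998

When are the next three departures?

Nov 11 1998, Nov 17 1998, Nov 18 1998

The gap pattern 1, 6, 1, 6 repeats every 2 events.
These are the Tuesdays and Wednesdays of each week.
Next Wednesday: Nov 11 1998.
Next Tuesday: Nov 17 1998.
Next Wednesday: Nov 18 1998.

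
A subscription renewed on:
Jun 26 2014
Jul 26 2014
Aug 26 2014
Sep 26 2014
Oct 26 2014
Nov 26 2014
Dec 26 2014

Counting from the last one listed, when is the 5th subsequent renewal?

May 26 2015

Gaps: 30, 31, 31, 30, 31, 30 days — not constant. Every event is on the 26th of the month.
Pattern: the 26th of each month.
January 2015: Jan 26 2015.
Next: February 2015 → Feb 26 2015.
Next: March 2015 → Mar 26 2015.
Next: April 2015 → Apr 26 2015.
Next: May 2015 → May 26 2015.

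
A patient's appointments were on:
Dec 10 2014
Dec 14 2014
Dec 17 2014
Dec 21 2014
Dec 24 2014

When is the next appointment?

Gaps: 4, 3, 4, 3 days — not constant, but cyclic with period 2.
The events fall on every Wednesday and Sunday.
The following Sunday is Dec 28 2014.

Dec 28 2014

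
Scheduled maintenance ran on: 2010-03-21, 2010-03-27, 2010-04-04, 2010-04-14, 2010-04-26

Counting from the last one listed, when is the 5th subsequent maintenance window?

2010-07-25

The spacing grows by 2 each time: 6, 8, 10, 12 days.
Next gap: 14 days. 2010-04-26 + 14 days = 2010-05-10.
Next gap: 16 days. 2010-05-10 + 16 days = 2010-05-26.
Next gap: 18 days. 2010-05-26 + 18 days = 2010-06-13.
Next gap: 20 days. 2010-06-13 + 20 days = 2010-07-03.
Next gap: 22 days. 2010-07-03 + 22 days = 2010-07-25.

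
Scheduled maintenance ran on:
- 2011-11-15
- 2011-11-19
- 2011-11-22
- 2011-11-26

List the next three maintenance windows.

2011-11-29, 2011-12-03, 2011-12-06

Gaps: 4, 3, 4 days — not constant, but cyclic with period 2.
The events fall on every Tuesday and Saturday.
The following Tuesday is 2011-11-29.
Next Saturday: 2011-12-03.
The following Tuesday is 2011-12-06.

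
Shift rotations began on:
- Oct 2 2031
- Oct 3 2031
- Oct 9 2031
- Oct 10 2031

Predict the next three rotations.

Oct 16 2031, Oct 17 2031, Oct 23 2031

Gaps: 1, 6, 1 days — not constant, but cyclic with period 2.
The events fall on every Thursday and Friday.
The following Thursday is Oct 16 2031.
Next Friday: Oct 17 2031.
The following Thursday is Oct 23 2031.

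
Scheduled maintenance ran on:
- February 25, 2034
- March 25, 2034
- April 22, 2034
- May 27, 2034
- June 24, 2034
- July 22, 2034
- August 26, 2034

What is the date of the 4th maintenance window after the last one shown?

All dates are Saturdays, 28, 28, 35, 28, 28, 35 days apart.
Specifically, the 4th Saturday of each month.
September 2034 — 4th Saturday is September 23, 2034.
October 2034 — 4th Saturday is October 28, 2034.
4th Saturday of November 2034: November 25, 2034.
4th Saturday of December 2034: December 23, 2034.

December 23, 2034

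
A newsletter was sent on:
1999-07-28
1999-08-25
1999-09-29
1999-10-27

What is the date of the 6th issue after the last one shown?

2000-04-26

These are Wednesdays with 28, 35, 28-day gaps.
Each is the final Wednesday of its month — 1999-09-29 is past the 28th, so '4th Wednesday' doesn't fit.
Last Wednesday of November 1999: 1999-11-24.
December 1999 ends with Wednesday 1999-12-29.
January 2000 ends with Wednesday 2000-01-26.
Last Wednesday of February 2000: 2000-02-23.
Last Wednesday of March 2000: 2000-03-29.
Last Wednesday of April 2000: 2000-04-26.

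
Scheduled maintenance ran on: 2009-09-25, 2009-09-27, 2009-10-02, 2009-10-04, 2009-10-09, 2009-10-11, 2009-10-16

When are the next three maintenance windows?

Every event lands on a Friday or Sunday (gaps cycle 2, 5, 2, 5, 2, 5).
So the schedule is: every Friday and Sunday.
The following Sunday is 2009-10-18.
The following Friday is 2009-10-23.
Next Sunday: 2009-10-25.

2009-10-18, 2009-10-23, 2009-10-25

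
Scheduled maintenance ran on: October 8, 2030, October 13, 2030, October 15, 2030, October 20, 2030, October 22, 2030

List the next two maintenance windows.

The gap pattern 5, 2, 5, 2 repeats every 2 events.
These are the Tuesdays and Sundays of each week.
Next Sunday: October 27, 2030.
The following Tuesday is October 29, 2030.

October 27, 2030; October 29, 2030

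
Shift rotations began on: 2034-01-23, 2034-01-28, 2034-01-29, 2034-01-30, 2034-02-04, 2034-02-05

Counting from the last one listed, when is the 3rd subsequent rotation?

2034-02-12

The gap pattern 5, 1, 1, 5, 1 repeats every 3 events.
These are the Mondays, Saturdays and Sundays of each week.
The following Monday is 2034-02-06.
The following Saturday is 2034-02-11.
Next Sunday: 2034-02-12.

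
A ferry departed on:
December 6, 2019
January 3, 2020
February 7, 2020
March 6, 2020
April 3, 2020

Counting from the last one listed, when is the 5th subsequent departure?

All dates are Fridays, 28, 35, 28, 28 days apart.
Specifically, the 1st Friday of each month.
May 2020 — 1st Friday is May 1, 2020.
1st Friday of June 2020: June 5, 2020.
July 2020 — 1st Friday is July 3, 2020.
1st Friday of August 2020: August 7, 2020.
September 2020 — 1st Friday is September 4, 2020.

September 4, 2020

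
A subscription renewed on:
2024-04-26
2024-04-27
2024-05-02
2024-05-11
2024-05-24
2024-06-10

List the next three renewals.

Intervals are 1, 5, 9, 13, 17 days — an arithmetic progression with common difference 4.
Next gap: 21 days. 2024-06-10 + 21 days = 2024-07-01.
Next gap: 25 days. 2024-07-01 + 25 days = 2024-07-26.
Next gap: 29 days. 2024-07-26 + 29 days = 2024-08-24.

2024-07-01, 2024-07-26, 2024-08-24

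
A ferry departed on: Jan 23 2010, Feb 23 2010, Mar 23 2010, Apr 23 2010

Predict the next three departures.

The day-of-month is always 23 (31, 28, 31 days between events).
So this recurs on the 23rd of each month.
May 2010: May 23 2010.
Next: June 2010 → Jun 23 2010.
Next: July 2010 → Jul 23 2010.

May 23 2010, Jun 23 2010, Jul 23 2010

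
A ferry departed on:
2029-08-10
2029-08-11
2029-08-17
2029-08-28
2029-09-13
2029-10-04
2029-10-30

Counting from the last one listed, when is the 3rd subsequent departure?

Intervals are 1, 6, 11, 16, 21, 26 days — an arithmetic progression with common difference 5.
Next gap: 31 days. 2029-10-30 + 31 days = 2029-11-30.
Next gap: 36 days. 2029-11-30 + 36 days = 2030-01-05.
Next gap: 41 days. 2030-01-05 + 41 days = 2030-02-15.

2030-02-15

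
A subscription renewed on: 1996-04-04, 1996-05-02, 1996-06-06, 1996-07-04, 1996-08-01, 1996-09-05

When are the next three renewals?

1996-10-03, 1996-11-07, 1996-12-05

All dates are Thursdays, 28, 35, 28, 28, 35 days apart.
Specifically, the 1st Thursday of each month.
October 1996 — 1st Thursday is 1996-10-03.
1st Thursday of November 1996: 1996-11-07.
December 1996 — 1st Thursday is 1996-12-05.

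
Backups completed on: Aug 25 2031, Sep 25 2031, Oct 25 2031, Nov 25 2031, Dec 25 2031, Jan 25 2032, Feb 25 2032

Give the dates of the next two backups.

The day-of-month is always 25 (31, 30, 31, 30, 31, 31 days between events).
So this recurs on the 25th of each month.
March 2032: Mar 25 2032.
April 2032: Apr 25 2032.

Mar 25 2032, Apr 25 2032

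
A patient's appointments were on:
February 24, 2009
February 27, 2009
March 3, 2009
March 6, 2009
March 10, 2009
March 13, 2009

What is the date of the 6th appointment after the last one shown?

April 3, 2009

Every event lands on a Tuesday or Friday (gaps cycle 3, 4, 3, 4, 3).
So the schedule is: every Tuesday and Friday.
The following Tuesday is March 17, 2009.
Next Friday: March 20, 2009.
Next Tuesday: March 24, 2009.
Next Friday: March 27, 2009.
Next Tuesday: March 31, 2009.
Next Friday: April 3, 2009.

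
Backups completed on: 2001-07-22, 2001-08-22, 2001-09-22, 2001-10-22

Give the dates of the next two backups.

The day-of-month is always 22 (31, 31, 30 days between events).
So this recurs on the 22nd of each month.
Next: November 2001 → 2001-11-22.
Next: December 2001 → 2001-12-22.

2001-11-22, 2001-12-22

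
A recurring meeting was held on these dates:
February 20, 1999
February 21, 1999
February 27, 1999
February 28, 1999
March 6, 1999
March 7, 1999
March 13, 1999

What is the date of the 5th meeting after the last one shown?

March 28, 1999

Every event lands on a Saturday or Sunday (gaps cycle 1, 6, 1, 6, 1, 6).
So the schedule is: every Saturday and Sunday.
The following Sunday is March 14, 1999.
The following Saturday is March 20, 1999.
The following Sunday is March 21, 1999.
The following Saturday is March 27, 1999.
Next Sunday: March 28, 1999.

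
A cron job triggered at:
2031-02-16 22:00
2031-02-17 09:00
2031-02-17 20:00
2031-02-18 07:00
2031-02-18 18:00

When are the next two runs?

2031-02-19 05:00, 2031-02-19 16:00

Gaps: 11, 11, 11, 11 hours — each event is 11 hours after the previous one.
2031-02-18 18:00 + 11 h = 2031-02-19 05:00.
2031-02-19 05:00 + 11 h = 2031-02-19 16:00.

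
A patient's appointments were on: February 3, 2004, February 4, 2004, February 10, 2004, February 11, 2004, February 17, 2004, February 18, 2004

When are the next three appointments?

The gap pattern 1, 6, 1, 6, 1 repeats every 2 events.
These are the Tuesdays and Wednesdays of each week.
The following Tuesday is February 24, 2004.
Next Wednesday: February 25, 2004.
The following Tuesday is March 2, 2004.

February 24, 2004; February 25, 2004; March 2, 2004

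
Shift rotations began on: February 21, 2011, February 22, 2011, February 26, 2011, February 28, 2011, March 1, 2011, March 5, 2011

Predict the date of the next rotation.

March 7, 2011

The gap pattern 1, 4, 2, 1, 4 repeats every 3 events.
These are the Mondays, Tuesdays and Saturdays of each week.
The following Monday is March 7, 2011.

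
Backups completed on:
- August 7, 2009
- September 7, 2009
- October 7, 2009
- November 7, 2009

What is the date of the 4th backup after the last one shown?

March 7, 2010

The day-of-month is always 7 (31, 30, 31 days between events).
So this recurs on the 7th of each month.
December 2009: December 7, 2009.
Next: January 2010 → January 7, 2010.
Next: February 2010 → February 7, 2010.
March 2010: March 7, 2010.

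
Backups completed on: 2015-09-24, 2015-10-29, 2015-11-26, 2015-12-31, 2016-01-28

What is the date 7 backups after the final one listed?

Every date is a Thursday; gaps 35, 28, 35, 28 days.
Each is the last Thursday of its month (at least one falls on the 29th or later, ruling out '4th Thursday').
Last Thursday of February 2016: 2016-02-25.
Last Thursday of March 2016: 2016-03-31.
Last Thursday of April 2016: 2016-04-28.
Last Thursday of May 2016: 2016-05-26.
June 2016 ends with Thursday 2016-06-30.
July 2016 ends with Thursday 2016-07-28.
August 2016 ends with Thursday 2016-08-25.

2016-08-25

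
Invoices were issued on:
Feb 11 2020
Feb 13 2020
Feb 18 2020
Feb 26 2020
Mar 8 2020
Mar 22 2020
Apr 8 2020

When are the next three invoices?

The spacing grows by 3 each time: 2, 5, 8, 11, 14, 17 days.
Next gap: 20 days. Apr 8 2020 + 20 days = Apr 28 2020.
Next gap: 23 days. Apr 28 2020 + 23 days = May 21 2020.
Next gap: 26 days. May 21 2020 + 26 days = Jun 16 2020.

Apr 28 2020, May 21 2020, Jun 16 2020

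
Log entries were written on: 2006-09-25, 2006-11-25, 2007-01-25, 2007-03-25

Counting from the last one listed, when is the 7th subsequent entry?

2008-05-25

Gaps: 61, 61, 59 days — not constant. Every event is on the 25th of the month.
Pattern: the 25th of every 2 months.
May 2007: 2007-05-25.
July 2007: 2007-07-25.
September 2007: 2007-09-25.
Next: November 2007 → 2007-11-25.
Next: January 2008 → 2008-01-25.
Next: March 2008 → 2008-03-25.
May 2008: 2008-05-25.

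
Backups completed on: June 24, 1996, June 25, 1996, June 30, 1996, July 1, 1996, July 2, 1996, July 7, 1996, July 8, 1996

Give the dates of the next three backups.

July 9, 1996; July 14, 1996; July 15, 1996

The gap pattern 1, 5, 1, 1, 5, 1 repeats every 3 events.
These are the Mondays, Tuesdays and Sundays of each week.
The following Tuesday is July 9, 1996.
Next Sunday: July 14, 1996.
Next Monday: July 15, 1996.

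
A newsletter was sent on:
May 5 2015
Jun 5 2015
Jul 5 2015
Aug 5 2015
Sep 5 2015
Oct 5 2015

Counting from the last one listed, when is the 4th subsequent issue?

Gaps: 31, 30, 31, 31, 30 days — not constant. Every event is on the 5th of the month.
Pattern: the 5th of each month.
Next: November 2015 → Nov 5 2015.
December 2015: Dec 5 2015.
January 2016: Jan 5 2016.
February 2016: Feb 5 2016.

Feb 5 2016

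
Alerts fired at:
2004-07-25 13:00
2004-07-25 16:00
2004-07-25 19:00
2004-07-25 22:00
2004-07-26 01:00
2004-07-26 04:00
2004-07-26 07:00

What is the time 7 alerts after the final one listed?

Spacing: 3, 3, 3, 3, 3, 3 h — constant 3 h.
2004-07-26 07:00 + 3 h = 2004-07-26 10:00.
2004-07-26 10:00 + 3 h = 2004-07-26 13:00.
2004-07-26 13:00 + 3 h = 2004-07-26 16:00.
2004-07-26 16:00 + 3 h = 2004-07-26 19:00.
2004-07-26 19:00 + 3 h = 2004-07-26 22:00.
2004-07-26 22:00 + 3 h = 2004-07-27 01:00.
2004-07-27 01:00 + 3 h = 2004-07-27 04:00.

2004-07-27 04:00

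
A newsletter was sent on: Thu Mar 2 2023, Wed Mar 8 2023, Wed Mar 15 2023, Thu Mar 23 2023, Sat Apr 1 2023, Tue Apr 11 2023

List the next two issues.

Sat Apr 22 2023, Thu May 4 2023

Gaps: 6, 7, 8, 9, 10 days — each gap is 1 larger than the previous one.
Next gap: 11 days. Tue Apr 11 2023 + 11 days = Sat Apr 22 2023.
Next gap: 12 days. Sat Apr 22 2023 + 12 days = Thu May 4 2023.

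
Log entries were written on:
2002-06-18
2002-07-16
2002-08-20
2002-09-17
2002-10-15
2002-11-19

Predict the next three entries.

2002-12-17, 2003-01-21, 2003-02-18

Gaps: 28, 35, 28, 28, 35 days — a mix of 28 and 35. Every date is a Tuesday.
Each is the 3rd Tuesday of its month.
December 2002 — 3rd Tuesday is 2002-12-17.
3rd Tuesday of January 2003: 2003-01-21.
3rd Tuesday of February 2003: 2003-02-18.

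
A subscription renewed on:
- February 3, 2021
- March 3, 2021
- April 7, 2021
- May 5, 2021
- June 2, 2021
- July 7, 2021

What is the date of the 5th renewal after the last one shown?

December 1, 2021

All dates are Wednesdays, 28, 35, 28, 28, 35 days apart.
Specifically, the 1st Wednesday of each month.
1st Wednesday of August 2021: August 4, 2021.
1st Wednesday of September 2021: September 1, 2021.
1st Wednesday of October 2021: October 6, 2021.
1st Wednesday of November 2021: November 3, 2021.
December 2021 — 1st Wednesday is December 1, 2021.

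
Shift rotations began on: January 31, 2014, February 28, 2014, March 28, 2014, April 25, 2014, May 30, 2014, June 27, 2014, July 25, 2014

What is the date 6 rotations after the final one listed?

January 30, 2015

These are Fridays with 28, 28, 28, 35, 28, 28-day gaps.
Each is the final Friday of its month — January 31, 2014 is past the 28th, so '4th Friday' doesn't fit.
Last Friday of August 2014: August 29, 2014.
Last Friday of September 2014: September 26, 2014.
Last Friday of October 2014: October 31, 2014.
November 2014 ends with Friday November 28, 2014.
December 2014 ends with Friday December 26, 2014.
Last Friday of January 2015: January 30, 2015.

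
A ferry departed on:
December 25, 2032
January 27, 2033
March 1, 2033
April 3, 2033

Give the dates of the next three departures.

Gaps between consecutive events: 33, 33, 33 days — a constant 33-day interval.
April 3, 2033 + 33 days = May 6, 2033.
May 6, 2033 + 33 days = June 8, 2033.
June 8, 2033 + 33 days = July 11, 2033.

May 6, 2033; June 8, 2033; July 11, 2033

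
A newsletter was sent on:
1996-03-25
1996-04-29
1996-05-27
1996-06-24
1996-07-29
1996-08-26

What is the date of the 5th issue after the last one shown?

All Mondays; the gaps (35, 28, 28, 35, 28) vary with month length.
This is the last Monday of each month.
September 1996 ends with Monday 1996-09-30.
Last Monday of October 1996: 1996-10-28.
November 1996 ends with Monday 1996-11-25.
Last Monday of December 1996: 1996-12-30.
January 1997 ends with Monday 1997-01-27.

1997-01-27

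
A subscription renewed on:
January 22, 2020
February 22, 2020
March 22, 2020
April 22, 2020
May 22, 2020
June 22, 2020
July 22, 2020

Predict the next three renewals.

Gaps: 31, 29, 31, 30, 31, 30 days — not constant. Every event is on the 22nd of the month.
Pattern: the 22nd of each month.
August 2020: August 22, 2020.
Next: September 2020 → September 22, 2020.
October 2020: October 22, 2020.

August 22, 2020; September 22, 2020; October 22, 2020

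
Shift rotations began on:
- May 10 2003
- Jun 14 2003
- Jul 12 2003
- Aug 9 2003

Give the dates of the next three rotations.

Gaps: 35, 28, 28 days — a mix of 28 and 35. Every date is a Saturday.
Each is the 2nd Saturday of its month.
September 2003 — 2nd Saturday is Sep 13 2003.
2nd Saturday of October 2003: Oct 11 2003.
2nd Saturday of November 2003: Nov 8 2003.

Sep 13 2003, Oct 11 2003, Nov 8 2003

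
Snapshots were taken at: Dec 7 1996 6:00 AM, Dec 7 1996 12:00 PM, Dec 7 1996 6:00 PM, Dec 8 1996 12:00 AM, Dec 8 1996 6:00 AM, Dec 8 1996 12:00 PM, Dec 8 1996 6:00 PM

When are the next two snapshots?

Dec 9 1996 12:00 AM, Dec 9 1996 6:00 AM

Spacing: 6, 6, 6, 6, 6, 6 h — constant 6 h.
Dec 8 1996 6:00 PM + 6 h = Dec 9 1996 12:00 AM.
Dec 9 1996 12:00 AM + 6 h = Dec 9 1996 6:00 AM.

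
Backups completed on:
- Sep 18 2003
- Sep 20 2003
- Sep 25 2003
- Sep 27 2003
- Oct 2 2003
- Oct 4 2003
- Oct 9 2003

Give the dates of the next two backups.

The gap pattern 2, 5, 2, 5, 2, 5 repeats every 2 events.
These are the Thursdays and Saturdays of each week.
The following Saturday is Oct 11 2003.
Next Thursday: Oct 16 2003.

Oct 11 2003, Oct 16 2003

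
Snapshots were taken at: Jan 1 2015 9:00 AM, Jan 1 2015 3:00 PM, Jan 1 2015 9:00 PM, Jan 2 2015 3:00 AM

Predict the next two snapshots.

Jan 2 2015 9:00 AM, Jan 2 2015 3:00 PM

Spacing: 6, 6, 6 h — constant 6 h.
Jan 2 2015 3:00 AM + 6 h = Jan 2 2015 9:00 AM.
Jan 2 2015 9:00 AM + 6 h = Jan 2 2015 3:00 PM.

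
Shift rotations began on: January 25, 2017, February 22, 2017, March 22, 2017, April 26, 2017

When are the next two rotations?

Gaps: 28, 28, 35 days — a mix of 28 and 35. Every date is a Wednesday.
Each is the 4th Wednesday of its month.
May 2017 — 4th Wednesday is May 24, 2017.
June 2017 — 4th Wednesday is June 28, 2017.

May 24, 2017; June 28, 2017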